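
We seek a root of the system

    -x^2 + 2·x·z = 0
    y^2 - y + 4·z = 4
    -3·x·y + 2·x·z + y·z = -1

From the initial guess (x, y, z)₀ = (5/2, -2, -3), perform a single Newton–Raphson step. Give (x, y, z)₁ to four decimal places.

(2.9251, 0.1481, 2.1852)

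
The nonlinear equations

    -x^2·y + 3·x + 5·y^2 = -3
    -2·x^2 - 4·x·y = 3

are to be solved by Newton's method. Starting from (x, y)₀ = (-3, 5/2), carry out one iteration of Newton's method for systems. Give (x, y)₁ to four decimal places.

(-2.3967, 1.6495)

At (-3, 5/2): F = (2.7500, 9.0000).
Jacobian J = [[-2·x·y + 3, -x^2 + 10·y], [-4·x - 4·y, -4·x]].
At the point, J = [[18.0000, 16.0000], [2.0000, 12.0000]] (det J = 184.0000).
Solving J·Δ = −F gives Δ = (0.6033, -0.8505).
Then the next iterate is (x, y)₁ = (-2.3967, 1.6495).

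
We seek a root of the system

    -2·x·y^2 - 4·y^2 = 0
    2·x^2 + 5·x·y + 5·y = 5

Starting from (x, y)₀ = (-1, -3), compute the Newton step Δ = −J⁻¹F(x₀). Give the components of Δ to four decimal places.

At (-1, -3): F = (-18.0000, -3.0000).
Jacobian J = [[-2·y^2, -4·x·y - 8·y], [4·x + 5·y, 5·x + 5]].
At the point, J = [[-18.0000, 12.0000], [-19.0000, 0.0000]] (det J = 228.0000).
Solving J·Δ = −F gives Δ = (-0.1579, 1.2632).

(-0.1579, 1.2632)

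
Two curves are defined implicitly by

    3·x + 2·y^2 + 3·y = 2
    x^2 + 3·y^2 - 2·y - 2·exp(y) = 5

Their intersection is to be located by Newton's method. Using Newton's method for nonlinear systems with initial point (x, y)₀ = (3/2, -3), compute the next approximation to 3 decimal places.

(2.708, -1.320)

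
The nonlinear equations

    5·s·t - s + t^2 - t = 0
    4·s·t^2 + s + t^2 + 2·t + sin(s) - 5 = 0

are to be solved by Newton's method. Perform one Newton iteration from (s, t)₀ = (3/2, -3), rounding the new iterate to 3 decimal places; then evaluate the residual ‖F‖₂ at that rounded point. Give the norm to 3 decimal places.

At (3/2, -3): F = (-12.000, 54.49749).
Jacobian J = [[5·t - 1, 5·s + 2·t - 1], [4·t^2 + cos(s) + 1, 8·s·t + 2·t + 2]].
At the point, J = [[-16.000, 0.500], [37.07074, -40.000]] (det J = 621.46463).
Solving J·Δ = −F gives Δ = (-0.729, 0.687).
Then the next iterate is (s, t)₁ = (0.771, -2.313).
Re-evaluating at (0.771, -2.313): F = (-2.02465, 13.69113), so ‖F‖₂ = 13.840.

13.840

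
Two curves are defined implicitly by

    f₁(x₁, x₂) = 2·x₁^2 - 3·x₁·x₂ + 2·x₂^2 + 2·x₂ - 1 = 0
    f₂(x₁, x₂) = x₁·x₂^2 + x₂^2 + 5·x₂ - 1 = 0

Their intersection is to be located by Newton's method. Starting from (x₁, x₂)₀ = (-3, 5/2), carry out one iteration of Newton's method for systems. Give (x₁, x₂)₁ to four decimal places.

(-10.8222, -7.4778)

At (-3, 5/2): F = (57.0000, -1.0000).
Jacobian J = [[4·x₁ - 3·x₂, -3·x₁ + 4·x₂ + 2], [x₂^2, 2·x₁·x₂ + 2·x₂ + 5]].
At the point, J = [[-19.5000, 21.0000], [6.2500, -5.0000]] (det J = -33.7500).
Solving J·Δ = −F gives Δ = (-7.8222, -9.9778).
Then the next iterate is (x₁, x₂)₁ = (-10.8222, -7.4778).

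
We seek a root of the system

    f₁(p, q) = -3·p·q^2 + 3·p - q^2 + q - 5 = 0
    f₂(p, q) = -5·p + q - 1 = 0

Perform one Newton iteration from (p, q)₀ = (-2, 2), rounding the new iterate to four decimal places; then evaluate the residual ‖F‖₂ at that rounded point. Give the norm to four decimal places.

At (-2, 2): F = (11.0000, 11.0000).
Jacobian J = [[-3·q^2 + 3, -6·p·q - 2·q + 1], [-5, 1]].
At the point, J = [[-9.0000, 21.0000], [-5.0000, 1.0000]] (det J = 96.0000).
Solving J·Δ = −F gives Δ = (2.2917, 0.4583).
Then the next iterate is (p, q)₁ = (0.2917, 2.4583).
Re-evaluating at (0.2917, 2.4583): F = (-12.998277, -0.0002), so ‖F‖₂ = 12.9983.

12.9983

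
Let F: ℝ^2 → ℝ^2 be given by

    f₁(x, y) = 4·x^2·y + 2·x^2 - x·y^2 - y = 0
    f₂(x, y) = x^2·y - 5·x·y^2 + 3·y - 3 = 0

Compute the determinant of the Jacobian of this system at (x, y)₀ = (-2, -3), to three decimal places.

-1544.000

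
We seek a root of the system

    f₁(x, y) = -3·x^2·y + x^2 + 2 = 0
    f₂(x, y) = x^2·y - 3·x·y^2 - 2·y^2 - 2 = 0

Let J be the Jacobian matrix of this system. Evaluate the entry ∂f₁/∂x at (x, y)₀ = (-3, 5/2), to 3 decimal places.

∂f₁/∂x = -6·x·y + 2·x.
At (-3, 5/2) this is 39.000.

39.000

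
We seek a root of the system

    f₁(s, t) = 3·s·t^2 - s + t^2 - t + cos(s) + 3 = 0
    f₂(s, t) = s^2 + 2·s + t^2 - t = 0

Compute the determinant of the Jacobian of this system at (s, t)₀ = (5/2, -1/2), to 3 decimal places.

J = [[3·t^2 - sin(s) - 1, 6·s·t + 2·t - 1], [2·s + 2, 2·t - 1]].
At the point, J = [[-0.84847, -9.500], [7.000, -2.000]].
det J = 68.197.

68.197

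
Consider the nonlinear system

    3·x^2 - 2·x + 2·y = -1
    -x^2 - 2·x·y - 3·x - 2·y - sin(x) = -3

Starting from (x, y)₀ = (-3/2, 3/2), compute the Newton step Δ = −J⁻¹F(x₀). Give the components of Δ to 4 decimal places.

At (-3/2, 3/2): F = (13.7500, 7.747495).
Jacobian J = [[6·x - 2, 2], [-2·x - 2·y - cos(x) - 3, -2·x - 2]].
At the point, J = [[-11.0000, 2.0000], [-3.070737, 1.0000]] (det J = -4.858526).
Solving J·Δ = −F gives Δ = (-0.3592, -8.8504).

(-0.3592, -8.8504)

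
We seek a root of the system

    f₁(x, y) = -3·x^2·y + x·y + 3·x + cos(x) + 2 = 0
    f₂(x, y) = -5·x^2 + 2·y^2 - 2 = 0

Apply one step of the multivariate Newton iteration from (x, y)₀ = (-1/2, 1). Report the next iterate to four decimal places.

At (-1/2, 1): F = (0.127583, -1.2500).
Jacobian J = [[-6·x·y + y - sin(x) + 3, -3·x^2 + x], [-10·x, 4·y]].
At the point, J = [[7.479426, -1.2500], [5.0000, 4.0000]] (det J = 36.167702).
Solving J·Δ = −F gives Δ = (0.0291, 0.2761).
Then the next iterate is (x, y)₁ = (-0.4709, 1.2761).

(-0.4709, 1.2761)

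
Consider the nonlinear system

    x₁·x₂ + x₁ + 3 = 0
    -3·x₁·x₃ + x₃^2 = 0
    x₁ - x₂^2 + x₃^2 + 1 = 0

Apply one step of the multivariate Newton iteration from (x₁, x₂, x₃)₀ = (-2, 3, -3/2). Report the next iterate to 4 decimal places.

At (-2, 3, -3/2): F = (-5.0000, -6.7500, -7.7500).
Jacobian J = [[x₂ + 1, x₁, 0], [-3·x₃, 0, -3·x₁ + 2·x₃], [1, -2·x₂, 2·x₃]].
At the point, J = [[4.0000, -2.0000, 0.0000], [4.5000, 0.0000, 3.0000], [1.0000, -6.0000, -3.0000]] (det J = 39.0000).
Solving J·Δ = −F gives Δ = (0.0769, -2.3462, 2.1346).
Then the next iterate is (x₁, x₂, x₃)₁ = (-1.9231, 0.6538, 0.6346).

(-1.9231, 0.6538, 0.6346)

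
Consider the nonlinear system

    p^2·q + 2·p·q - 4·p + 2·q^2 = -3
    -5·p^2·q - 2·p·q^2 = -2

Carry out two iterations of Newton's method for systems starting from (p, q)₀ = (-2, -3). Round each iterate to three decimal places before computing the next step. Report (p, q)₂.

(4.537, -3.247)

At (-2, -3): F = (29.000, 98.000).
Jacobian J = [[2·p·q + 2·q - 4, p^2 + 2·p + 4·q], [-10·p·q - 2·q^2, -5·p^2 - 4·p·q]].
At the point, J = [[2.000, -12.000], [-78.000, -44.000]] (det J = -1024.000).
Solving J·Δ = −F gives Δ = (-0.098, 2.400).
Then the next iterate is (p, q)₁ = (-2.098, -0.600).
Round to (-2.098, -0.600) and repeat: F = (11.98864, 16.71537), J = [[-2.68240, -2.19440], [-13.308, -27.04322]].
Δ = (6.635, -2.647), so (p, q)₂ = (4.537, -3.247).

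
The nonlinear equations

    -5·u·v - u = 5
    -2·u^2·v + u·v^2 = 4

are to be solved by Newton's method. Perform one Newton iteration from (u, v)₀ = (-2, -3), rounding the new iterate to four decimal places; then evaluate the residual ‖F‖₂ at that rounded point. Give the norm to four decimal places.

At (-2, -3): F = (-33.0000, 2.0000).
Jacobian J = [[-5·v - 1, -5·u], [-4·u·v + v^2, -2·u^2 + 2·u·v]].
At the point, J = [[14.0000, 10.0000], [-15.0000, 4.0000]] (det J = 206.0000).
Solving J·Δ = −F gives Δ = (0.7379, 2.2670).
Then the next iterate is (u, v)₁ = (-1.2621, -0.7330).
Re-evaluating at (-1.2621, -0.7330): F = (-8.363497, -2.342926), so ‖F‖₂ = 8.6855.

8.6855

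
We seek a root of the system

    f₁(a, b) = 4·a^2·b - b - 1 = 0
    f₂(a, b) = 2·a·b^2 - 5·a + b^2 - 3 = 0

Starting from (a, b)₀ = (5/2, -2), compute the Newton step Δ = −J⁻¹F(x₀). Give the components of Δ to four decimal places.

(-1.0946, 0.2173)

At (5/2, -2): F = (-49.0000, 8.5000).
Jacobian J = [[8·a·b, 4·a^2 - 1], [2·b^2 - 5, 4·a·b + 2·b]].
At the point, J = [[-40.0000, 24.0000], [3.0000, -24.0000]] (det J = 888.0000).
Solving J·Δ = −F gives Δ = (-1.0946, 0.2173).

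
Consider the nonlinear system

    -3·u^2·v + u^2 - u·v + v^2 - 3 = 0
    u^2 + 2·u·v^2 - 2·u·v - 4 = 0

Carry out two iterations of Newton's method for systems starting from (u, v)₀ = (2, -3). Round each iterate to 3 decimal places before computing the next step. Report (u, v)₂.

At (2, -3): F = (52.000, 48.000).
Jacobian J = [[-6·u·v + 2·u - v, -3·u^2 - u + 2·v], [2·u + 2·v^2 - 2·v, 4·u·v - 2·u]].
At the point, J = [[43.000, -20.000], [28.000, -28.000]] (det J = -644.000).
Solving J·Δ = −F gives Δ = (-0.770, 0.944).
Then the next iterate is (u, v)₁ = (1.230, -2.056).
Round to (1.230, -2.056) and repeat: F = (14.60048, 12.96941), J = [[19.68928, -9.88070], [15.02627, -12.57552]].
Δ = (-0.559, 0.363), so (u, v)₂ = (0.671, -1.693).

(0.671, -1.693)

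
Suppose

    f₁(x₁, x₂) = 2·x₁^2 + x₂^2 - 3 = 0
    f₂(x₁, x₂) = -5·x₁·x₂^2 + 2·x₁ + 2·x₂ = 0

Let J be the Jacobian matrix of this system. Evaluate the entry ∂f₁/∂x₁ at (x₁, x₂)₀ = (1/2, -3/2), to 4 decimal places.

2.0000

∂f₁/∂x₁ = 4·x₁.
At (1/2, -3/2) this is 2.0000.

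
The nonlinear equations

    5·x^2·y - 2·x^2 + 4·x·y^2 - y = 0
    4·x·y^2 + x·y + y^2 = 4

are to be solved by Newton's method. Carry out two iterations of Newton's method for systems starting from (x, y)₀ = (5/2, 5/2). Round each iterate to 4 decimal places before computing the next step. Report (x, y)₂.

At (5/2, 5/2): F = (125.6250, 71.0000).
Jacobian J = [[10·x·y - 4·x + 4·y^2, 5·x^2 + 8·x·y - 1], [4·y^2 + y, 8·x·y + x + 2·y]].
At the point, J = [[77.5000, 80.2500], [27.5000, 57.5000]] (det J = 2249.3750).
Solving J·Δ = −F gives Δ = (-0.6783, -0.9104).
Then the next iterate is (x, y)₁ = (1.8217, 1.5896).
Round to (1.8217, 1.5896) and repeat: F = (36.561870, 19.835094), J = [[31.778256, 38.759149], [11.696913, 28.167095]].
Δ = (-0.5910, -0.4588), so (x, y)₂ = (1.2307, 1.1308).

(1.2307, 1.1308)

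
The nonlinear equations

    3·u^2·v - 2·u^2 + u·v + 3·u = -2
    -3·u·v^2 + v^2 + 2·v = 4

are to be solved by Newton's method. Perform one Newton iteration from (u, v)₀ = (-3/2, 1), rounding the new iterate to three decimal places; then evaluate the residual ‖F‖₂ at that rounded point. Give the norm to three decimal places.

1.797

At (-3/2, 1): F = (-1.750, 3.500).
Jacobian J = [[6·u·v - 4·u + v + 3, 3·u^2 + u], [-3·v^2, -6·u·v + 2·v + 2]].
At the point, J = [[1.000, 5.250], [-3.000, 13.000]] (det J = 28.750).
Solving J·Δ = −F gives Δ = (1.430, 0.061).
Then the next iterate is (u, v)₁ = (-0.070, 1.061).
Re-evaluating at (-0.070, 1.061): F = (1.72153, -0.51588), so ‖F‖₂ = 1.797.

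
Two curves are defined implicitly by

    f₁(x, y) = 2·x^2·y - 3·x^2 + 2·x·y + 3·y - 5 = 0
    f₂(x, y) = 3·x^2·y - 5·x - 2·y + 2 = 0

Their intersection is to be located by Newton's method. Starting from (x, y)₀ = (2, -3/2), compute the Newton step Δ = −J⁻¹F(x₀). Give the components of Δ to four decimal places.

(0.6667, 3.8333)

At (2, -3/2): F = (-39.5000, -23.0000).
Jacobian J = [[4·x·y - 6·x + 2·y, 2·x^2 + 2·x + 3], [6·x·y - 5, 3·x^2 - 2]].
At the point, J = [[-27.0000, 15.0000], [-23.0000, 10.0000]] (det J = 75.0000).
Solving J·Δ = −F gives Δ = (0.6667, 3.8333).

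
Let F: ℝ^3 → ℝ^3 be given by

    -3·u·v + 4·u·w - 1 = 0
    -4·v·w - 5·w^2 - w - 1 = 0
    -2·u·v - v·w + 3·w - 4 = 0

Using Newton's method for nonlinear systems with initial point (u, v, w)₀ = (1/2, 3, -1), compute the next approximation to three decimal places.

At (1/2, 3, -1): F = (-7.500, 7.000, -7.000).
Jacobian J = [[-3·v + 4·w, -3·u, 4·u], [0, -4·w, -4·v - 10·w - 1], [-2·v, -2·u - w, -v + 3]].
At the point, J = [[-13.000, -1.500, 2.000], [0.000, 4.000, -3.000], [-6.000, 0.000, 0.000]] (det J = 21.000).
Solving J·Δ = −F gives Δ = (-1.167, -10.571, -11.762).
Then the next iterate is (u, v, w)₁ = (-0.667, -7.571, -12.762).

(-0.667, -7.571, -12.762)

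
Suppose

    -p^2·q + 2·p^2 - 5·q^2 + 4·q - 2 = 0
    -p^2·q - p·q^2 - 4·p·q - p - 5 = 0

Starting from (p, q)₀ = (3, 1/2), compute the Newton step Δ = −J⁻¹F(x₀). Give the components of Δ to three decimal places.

At (3, 1/2): F = (12.250, -19.250).
Jacobian J = [[-2·p·q + 4·p, -p^2 - 10·q + 4], [-2·p·q - q^2 - 4·q - 1, -p^2 - 2·p·q - 4·p]].
At the point, J = [[9.000, -10.000], [-6.250, -24.000]] (det J = -278.500).
Solving J·Δ = −F gives Δ = (-1.747, -0.347).

(-1.747, -0.347)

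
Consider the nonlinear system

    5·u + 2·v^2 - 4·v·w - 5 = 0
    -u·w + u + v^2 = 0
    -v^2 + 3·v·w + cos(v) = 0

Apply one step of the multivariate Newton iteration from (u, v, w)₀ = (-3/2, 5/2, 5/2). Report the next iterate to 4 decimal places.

At (-3/2, 5/2, 5/2): F = (-25.0000, 8.5000, 11.698856).
Jacobian J = [[5, 4·v - 4·w, -4·v], [-w + 1, 2·v, -u], [0, -2·v + 3·w - sin(v), 3·v]].
At the point, J = [[5.0000, 0.0000, -10.0000], [-1.5000, 5.0000, 1.5000], [0.0000, 1.901528, 7.5000]] (det J = 201.761459).
Solving J·Δ = −F gives Δ = (2.1951, -0.6207, -1.4025).
Then the next iterate is (u, v, w)₁ = (0.6951, 1.8793, 1.0975).

(0.6951, 1.8793, 1.0975)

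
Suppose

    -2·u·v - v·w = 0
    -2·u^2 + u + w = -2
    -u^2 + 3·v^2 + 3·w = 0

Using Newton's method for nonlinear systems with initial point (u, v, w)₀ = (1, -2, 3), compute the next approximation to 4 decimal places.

(1.1882, -1.2235, -0.4353)

At (1, -2, 3): F = (10.0000, 4.0000, 20.0000).
Jacobian J = [[-2·v, -2·u - w, -v], [-4·u + 1, 0, 1], [-2·u, 6·v, 3]].
At the point, J = [[4.0000, -5.0000, 2.0000], [-3.0000, 0.0000, 1.0000], [-2.0000, -12.0000, 3.0000]] (det J = 85.0000).
Solving J·Δ = −F gives Δ = (0.1882, 0.7765, -3.4353).
Then the next iterate is (u, v, w)₁ = (1.1882, -1.2235, -0.4353).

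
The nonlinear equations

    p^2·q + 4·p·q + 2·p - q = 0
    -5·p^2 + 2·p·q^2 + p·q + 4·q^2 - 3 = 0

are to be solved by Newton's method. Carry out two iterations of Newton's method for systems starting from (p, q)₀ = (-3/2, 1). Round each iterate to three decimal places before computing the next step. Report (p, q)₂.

(0.156, 0.033)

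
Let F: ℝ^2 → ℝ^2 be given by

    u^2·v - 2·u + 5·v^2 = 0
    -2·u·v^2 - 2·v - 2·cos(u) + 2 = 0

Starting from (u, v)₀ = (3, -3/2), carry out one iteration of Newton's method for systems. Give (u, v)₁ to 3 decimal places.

At (3, -3/2): F = (-8.250, -6.52002).
Jacobian J = [[2·u·v - 2, u^2 + 10·v], [-2·v^2 + 2·sin(u), -4·u·v - 2]].
At the point, J = [[-11.000, -6.000], [-4.21776, 16.000]] (det J = -201.30656).
Solving J·Δ = −F gives Δ = (-0.850, 0.183).
Then the next iterate is (u, v)₁ = (2.150, -1.317).

(2.150, -1.317)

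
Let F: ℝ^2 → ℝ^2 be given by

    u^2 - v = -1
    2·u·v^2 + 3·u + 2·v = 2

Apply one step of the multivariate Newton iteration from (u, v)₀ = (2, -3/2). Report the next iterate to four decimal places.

At (2, -3/2): F = (6.5000, 10.0000).
Jacobian J = [[2·u, -1], [2·v^2 + 3, 4·u·v + 2]].
At the point, J = [[4.0000, -1.0000], [7.5000, -10.0000]] (det J = -32.5000).
Solving J·Δ = −F gives Δ = (-1.6923, -0.2692).
Then the next iterate is (u, v)₁ = (0.3077, -1.7692).

(0.3077, -1.7692)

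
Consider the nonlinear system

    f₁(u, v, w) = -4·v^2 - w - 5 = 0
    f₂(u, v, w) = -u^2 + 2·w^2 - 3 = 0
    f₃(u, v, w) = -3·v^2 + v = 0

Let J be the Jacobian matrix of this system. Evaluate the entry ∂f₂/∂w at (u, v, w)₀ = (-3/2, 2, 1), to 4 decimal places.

4.0000

∂f₂/∂w = 4·w.
At (-3/2, 2, 1) this is 4.0000.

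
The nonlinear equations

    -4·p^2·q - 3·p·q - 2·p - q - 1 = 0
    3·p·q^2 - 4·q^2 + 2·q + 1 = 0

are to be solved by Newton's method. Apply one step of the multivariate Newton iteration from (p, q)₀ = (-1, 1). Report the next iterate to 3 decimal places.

At (-1, 1): F = (-1.000, -4.000).
Jacobian J = [[-8·p·q - 3·q - 2, -4·p^2 - 3·p - 1], [3·q^2, 6·p·q - 8·q + 2]].
At the point, J = [[3.000, -2.000], [3.000, -12.000]] (det J = -30.000).
Solving J·Δ = −F gives Δ = (0.133, -0.300).
Then the next iterate is (p, q)₁ = (-0.867, 0.700).

(-0.867, 0.700)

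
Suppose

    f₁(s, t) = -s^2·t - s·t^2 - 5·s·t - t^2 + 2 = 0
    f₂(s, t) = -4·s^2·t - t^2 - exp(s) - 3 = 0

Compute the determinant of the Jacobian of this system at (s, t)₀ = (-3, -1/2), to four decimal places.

74.4491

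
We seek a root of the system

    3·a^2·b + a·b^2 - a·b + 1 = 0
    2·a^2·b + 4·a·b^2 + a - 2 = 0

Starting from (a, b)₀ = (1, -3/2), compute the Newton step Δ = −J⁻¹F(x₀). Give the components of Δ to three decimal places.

At (1, -3/2): F = (0.250, 5.000).
Jacobian J = [[6·a·b + b^2 - b, 3·a^2 + 2·a·b - a], [4·a·b + 4·b^2 + 1, 2·a^2 + 8·a·b]].
At the point, J = [[-5.250, -1.000], [4.000, -10.000]] (det J = 56.500).
Solving J·Δ = −F gives Δ = (-0.044, 0.482).

(-0.044, 0.482)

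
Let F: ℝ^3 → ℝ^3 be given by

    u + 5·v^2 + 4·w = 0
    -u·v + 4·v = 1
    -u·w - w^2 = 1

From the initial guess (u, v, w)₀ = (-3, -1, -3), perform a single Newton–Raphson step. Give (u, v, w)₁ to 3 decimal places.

(8.855, -1.551, -4.841)

At (-3, -1, -3): F = (-10.000, -8.000, -19.000).
Jacobian J = [[1, 10·v, 4], [-v, -u + 4, 0], [-w, 0, -u - 2·w]].
At the point, J = [[1.000, -10.000, 4.000], [1.000, 7.000, 0.000], [3.000, 0.000, 9.000]] (det J = 69.000).
Solving J·Δ = −F gives Δ = (11.855, -0.551, -1.841).
Then the next iterate is (u, v, w)₁ = (8.855, -1.551, -4.841).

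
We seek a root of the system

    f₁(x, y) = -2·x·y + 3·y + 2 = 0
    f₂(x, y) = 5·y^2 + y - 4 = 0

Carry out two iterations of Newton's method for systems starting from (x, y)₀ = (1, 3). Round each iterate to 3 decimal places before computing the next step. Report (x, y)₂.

(2.169, 0.981)

At (1, 3): F = (5.000, 44.000).
Jacobian J = [[-2·y, -2·x + 3], [0, 10·y + 1]].
At the point, J = [[-6.000, 1.000], [0.000, 31.000]] (det J = -186.000).
Solving J·Δ = −F gives Δ = (0.597, -1.419).
Then the next iterate is (x, y)₁ = (1.597, 1.581).
Round to (1.597, 1.581) and repeat: F = (1.69329, 10.07880), J = [[-3.162, -0.194], [0.000, 16.810]].
Δ = (0.572, -0.600), so (x, y)₂ = (2.169, 0.981).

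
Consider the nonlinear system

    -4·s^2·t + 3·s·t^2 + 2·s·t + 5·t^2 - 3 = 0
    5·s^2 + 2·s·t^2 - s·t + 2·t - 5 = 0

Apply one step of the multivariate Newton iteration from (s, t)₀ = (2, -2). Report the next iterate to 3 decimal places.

(1.331, -1.317)

At (2, -2): F = (65.000, 31.000).
Jacobian J = [[-8·s·t + 3·t^2 + 2·t, -4·s^2 + 6·s·t + 2·s + 10·t], [10·s + 2·t^2 - t, 4·s·t - s + 2]].
At the point, J = [[40.000, -56.000], [30.000, -16.000]] (det J = 1040.000).
Solving J·Δ = −F gives Δ = (-0.669, 0.683).
Then the next iterate is (s, t)₁ = (1.331, -1.317).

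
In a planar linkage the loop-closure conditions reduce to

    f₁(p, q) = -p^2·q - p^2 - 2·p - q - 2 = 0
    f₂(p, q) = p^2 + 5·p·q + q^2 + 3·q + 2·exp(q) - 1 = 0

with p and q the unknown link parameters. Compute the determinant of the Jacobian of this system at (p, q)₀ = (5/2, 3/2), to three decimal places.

J = [[-2·p·q - 2·p - 2, -p^2 - 1], [2·p + 5·q, 5·p + 2·q + 2·exp(q) + 3]].
At the point, J = [[-14.500, -7.250], [12.500, 27.46338]].
det J = -307.594.

-307.594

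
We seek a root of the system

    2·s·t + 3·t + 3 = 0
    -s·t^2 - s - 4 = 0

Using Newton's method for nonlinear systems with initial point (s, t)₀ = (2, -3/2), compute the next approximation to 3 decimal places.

(-4.000, -3.000)

At (2, -3/2): F = (-7.500, -10.500).
Jacobian J = [[2·t, 2·s + 3], [-t^2 - 1, -2·s·t]].
At the point, J = [[-3.000, 7.000], [-3.250, 6.000]] (det J = 4.750).
Solving J·Δ = −F gives Δ = (-6.000, -1.500).
Then the next iterate is (s, t)₁ = (-4.000, -3.000).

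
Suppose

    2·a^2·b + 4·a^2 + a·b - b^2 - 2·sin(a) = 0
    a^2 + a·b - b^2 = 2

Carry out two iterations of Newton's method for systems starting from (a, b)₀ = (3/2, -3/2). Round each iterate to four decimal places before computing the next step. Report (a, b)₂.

At (3/2, -3/2): F = (-4.244990, -4.2500).
Jacobian J = [[4·a·b + 8·a + b - 2·cos(a), 2·a^2 + a - 2·b], [2·a + b, a - 2·b]].
At the point, J = [[1.358526, 9.0000], [1.5000, 4.5000]] (det J = -7.386635).
Solving J·Δ = −F gives Δ = (2.5922, 0.0804).
Then the next iterate is (a, b)₁ = (4.0922, -1.4196).
Round to (4.0922, -1.4196) and repeat: F = (13.241860, 6.921550), J = [[9.243229, 40.423602], [6.7648, 6.9314]].
Δ = (-0.8979, -0.1223), so (a, b)₂ = (3.1943, -1.5419).

(3.1943, -1.5419)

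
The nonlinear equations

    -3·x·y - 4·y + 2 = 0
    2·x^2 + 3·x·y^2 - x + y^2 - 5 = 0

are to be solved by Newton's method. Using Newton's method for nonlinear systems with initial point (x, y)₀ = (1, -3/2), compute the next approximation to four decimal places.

(9.0702, 5.4737)

At (1, -3/2): F = (12.5000, 5.0000).
Jacobian J = [[-3·y, -3·x - 4], [4·x + 3·y^2 - 1, 6·x·y + 2·y]].
At the point, J = [[4.5000, -7.0000], [9.7500, -12.0000]] (det J = 14.2500).
Solving J·Δ = −F gives Δ = (8.0702, 6.9737).
Then the next iterate is (x, y)₁ = (9.0702, 5.4737).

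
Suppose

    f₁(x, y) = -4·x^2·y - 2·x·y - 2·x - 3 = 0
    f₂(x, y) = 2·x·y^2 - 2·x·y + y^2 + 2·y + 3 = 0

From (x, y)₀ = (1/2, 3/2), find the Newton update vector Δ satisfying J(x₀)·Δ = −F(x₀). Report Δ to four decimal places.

At (1/2, 3/2): F = (-7.0000, 9.0000).
Jacobian J = [[-8·x·y - 2·y - 2, -4·x^2 - 2·x], [2·y^2 - 2·y, 4·x·y - 2·x + 2·y + 2]].
At the point, J = [[-11.0000, -2.0000], [1.5000, 7.0000]] (det J = -74.0000).
Solving J·Δ = −F gives Δ = (-0.4189, -1.1959).

(-0.4189, -1.1959)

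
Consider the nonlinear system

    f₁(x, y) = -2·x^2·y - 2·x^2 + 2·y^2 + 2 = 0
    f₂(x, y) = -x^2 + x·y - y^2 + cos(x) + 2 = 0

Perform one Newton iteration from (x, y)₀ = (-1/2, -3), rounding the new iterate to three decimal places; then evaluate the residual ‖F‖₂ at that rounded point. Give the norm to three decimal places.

9.468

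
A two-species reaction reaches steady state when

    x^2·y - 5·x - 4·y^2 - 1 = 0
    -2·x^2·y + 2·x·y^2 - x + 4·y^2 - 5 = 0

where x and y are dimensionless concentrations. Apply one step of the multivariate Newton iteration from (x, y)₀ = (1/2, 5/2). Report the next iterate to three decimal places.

At (1/2, 5/2): F = (-27.875, 24.500).
Jacobian J = [[2·x·y - 5, x^2 - 8·y], [-4·x·y + 2·y^2 - 1, -2·x^2 + 4·x·y + 8·y]].
At the point, J = [[-2.500, -19.750], [6.500, 24.500]] (det J = 67.125).
Solving J·Δ = −F gives Δ = (2.966, -1.787).
Then the next iterate is (x, y)₁ = (3.466, 0.713).

(3.466, 0.713)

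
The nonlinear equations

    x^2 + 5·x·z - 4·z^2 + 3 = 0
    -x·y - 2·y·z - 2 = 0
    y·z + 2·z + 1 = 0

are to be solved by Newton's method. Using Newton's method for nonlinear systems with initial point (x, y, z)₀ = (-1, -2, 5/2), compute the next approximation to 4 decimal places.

(-1.6087, -2.4000, 0.9043)

At (-1, -2, 5/2): F = (-33.5000, 6.0000, 1.0000).
Jacobian J = [[2·x + 5·z, 0, 5·x - 8·z], [-y, -x - 2·z, -2·y], [0, z, y + 2]].
At the point, J = [[10.5000, 0.0000, -25.0000], [2.0000, -4.0000, 4.0000], [0.0000, 2.5000, 0.0000]] (det J = -230.0000).
Solving J·Δ = −F gives Δ = (-0.6087, -0.4000, -1.5957).
Then the next iterate is (x, y, z)₁ = (-1.6087, -2.4000, 0.9043).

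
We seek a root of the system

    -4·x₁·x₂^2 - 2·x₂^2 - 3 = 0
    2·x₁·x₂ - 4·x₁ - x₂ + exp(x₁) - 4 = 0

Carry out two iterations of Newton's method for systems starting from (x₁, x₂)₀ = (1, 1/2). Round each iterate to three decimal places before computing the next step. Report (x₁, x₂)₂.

At (1, 1/2): F = (-4.500, -4.78172).
Jacobian J = [[-4·x₂^2, -8·x₁·x₂ - 4·x₂], [2·x₂ + exp(x₁) - 4, 2·x₁ - 1]].
At the point, J = [[-1.000, -6.000], [-0.28172, 1.000]] (det J = -2.69031).
Solving J·Δ = −F gives Δ = (-12.337, 1.306).
Then the next iterate is (x₁, x₂)₁ = (-11.337, 1.806).
Round to (-11.337, 1.806) and repeat: F = (138.38540, -1.40723), J = [[-13.04654, 156.57298], [-0.38799, -23.674]].
Δ = (8.268, -0.195), so (x₁, x₂)₂ = (-3.069, 1.611).

(-3.069, 1.611)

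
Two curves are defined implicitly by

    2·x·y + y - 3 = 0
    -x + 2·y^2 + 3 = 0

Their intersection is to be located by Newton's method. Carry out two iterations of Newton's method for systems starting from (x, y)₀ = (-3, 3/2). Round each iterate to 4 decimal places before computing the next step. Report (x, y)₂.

(3.5637, -1.2789)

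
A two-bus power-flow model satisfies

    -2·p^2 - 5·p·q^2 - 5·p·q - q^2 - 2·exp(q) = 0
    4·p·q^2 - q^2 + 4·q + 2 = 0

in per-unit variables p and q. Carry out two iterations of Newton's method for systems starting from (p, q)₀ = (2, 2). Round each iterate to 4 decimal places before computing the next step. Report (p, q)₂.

At (2, 2): F = (-86.778112, 38.0000).
Jacobian J = [[-4·p - 5·q^2 - 5·q, -10·p·q - 5·p - 2·q - 2·exp(q)], [4·q^2, 8·p·q - 2·q + 4]].
At the point, J = [[-38.0000, -68.778112], [16.0000, 32.0000]] (det J = -115.550205).
Solving J·Δ = −F gives Δ = (-1.4135, -0.4807).
Then the next iterate is (p, q)₁ = (0.5865, 1.5193).
Round to (0.5865, 1.5193) and repeat: F = (-23.358645, 11.184135), J = [[-21.483862, -24.019846], [9.233090, 8.089956]].
Δ = (-1.6607, 0.5129), so (p, q)₂ = (-1.0742, 2.0322).

(-1.0742, 2.0322)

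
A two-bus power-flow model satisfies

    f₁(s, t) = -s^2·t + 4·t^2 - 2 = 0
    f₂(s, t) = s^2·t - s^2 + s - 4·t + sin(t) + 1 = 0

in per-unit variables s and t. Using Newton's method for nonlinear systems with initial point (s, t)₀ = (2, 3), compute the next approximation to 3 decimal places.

(1.973, 1.884)

At (2, 3): F = (22.000, -0.85888).
Jacobian J = [[-2·s·t, -s^2 + 8·t], [2·s·t - 2·s + 1, s^2 + cos(t) - 4]].
At the point, J = [[-12.000, 20.000], [9.000, -0.98999]] (det J = -168.12009).
Solving J·Δ = −F gives Δ = (-0.027, -1.116).
Then the next iterate is (s, t)₁ = (1.973, 1.884).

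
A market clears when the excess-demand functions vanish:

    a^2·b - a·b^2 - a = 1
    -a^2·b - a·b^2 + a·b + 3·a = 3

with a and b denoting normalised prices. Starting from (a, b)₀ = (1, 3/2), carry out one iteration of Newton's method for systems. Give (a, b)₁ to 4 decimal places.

At (1, 3/2): F = (-2.7500, -2.2500).
Jacobian J = [[2·a·b - b^2 - 1, a^2 - 2·a·b], [-2·a·b - b^2 + b + 3, -a^2 - 2·a·b + a]].
At the point, J = [[-0.2500, -2.0000], [-0.7500, -3.0000]] (det J = -0.7500).
Solving J·Δ = −F gives Δ = (5.0000, -2.0000).
Then the next iterate is (a, b)₁ = (6.0000, -0.5000).

(6.0000, -0.5000)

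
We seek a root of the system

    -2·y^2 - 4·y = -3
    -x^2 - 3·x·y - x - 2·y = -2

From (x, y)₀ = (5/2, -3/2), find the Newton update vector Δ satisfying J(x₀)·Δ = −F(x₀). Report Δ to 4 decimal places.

(19.2500, -2.2500)

At (5/2, -3/2): F = (4.5000, 7.5000).
Jacobian J = [[0, -4·y - 4], [-2·x - 3·y - 1, -3·x - 2]].
At the point, J = [[0.0000, 2.0000], [-1.5000, -9.5000]] (det J = 3.0000).
Solving J·Δ = −F gives Δ = (19.2500, -2.2500).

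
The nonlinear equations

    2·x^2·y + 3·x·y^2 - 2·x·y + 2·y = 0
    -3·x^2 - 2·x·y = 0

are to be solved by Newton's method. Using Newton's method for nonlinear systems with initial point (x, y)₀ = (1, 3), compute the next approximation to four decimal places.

At (1, 3): F = (33.0000, -9.0000).
Jacobian J = [[4·x·y + 3·y^2 - 2·y, 2·x^2 + 6·x·y - 2·x + 2], [-6·x - 2·y, -2·x]].
At the point, J = [[33.0000, 20.0000], [-12.0000, -2.0000]] (det J = 174.0000).
Solving J·Δ = −F gives Δ = (-0.6552, -0.5690).
Then the next iterate is (x, y)₁ = (0.3448, 2.4310).

(0.3448, 2.4310)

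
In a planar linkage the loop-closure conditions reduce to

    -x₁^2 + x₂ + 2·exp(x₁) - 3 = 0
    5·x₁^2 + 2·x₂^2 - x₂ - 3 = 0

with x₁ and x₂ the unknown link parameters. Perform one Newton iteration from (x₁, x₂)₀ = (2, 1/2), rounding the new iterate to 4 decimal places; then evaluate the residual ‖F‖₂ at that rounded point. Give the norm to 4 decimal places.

12.4843

At (2, 1/2): F = (8.278112, 17.0000).
Jacobian J = [[-2·x₁ + 2·exp(x₁), 1], [10·x₁, 4·x₂ - 1]].
At the point, J = [[10.778112, 1.0000], [20.0000, 1.0000]] (det J = -9.221888).
Solving J·Δ = −F gives Δ = (-0.9458, 1.9156).
Then the next iterate is (x₁, x₂)₁ = (1.0542, 2.4156).
Re-evaluating at (1.0542, 2.4156): F = (4.043619, 11.811335), so ‖F‖₂ = 12.4843.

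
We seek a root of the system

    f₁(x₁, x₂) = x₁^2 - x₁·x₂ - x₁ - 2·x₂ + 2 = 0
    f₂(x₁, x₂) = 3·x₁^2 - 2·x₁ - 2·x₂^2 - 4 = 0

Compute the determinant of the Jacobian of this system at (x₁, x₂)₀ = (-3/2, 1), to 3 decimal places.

J = [[2·x₁ - x₂ - 1, -x₁ - 2], [6·x₁ - 2, -4·x₂]].
At the point, J = [[-5.000, -0.500], [-11.000, -4.000]].
det J = 14.500.

14.500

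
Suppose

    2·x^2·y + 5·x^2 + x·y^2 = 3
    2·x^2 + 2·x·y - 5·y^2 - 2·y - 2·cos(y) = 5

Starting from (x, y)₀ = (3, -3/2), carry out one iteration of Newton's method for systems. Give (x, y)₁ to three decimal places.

(0.462, 0.101)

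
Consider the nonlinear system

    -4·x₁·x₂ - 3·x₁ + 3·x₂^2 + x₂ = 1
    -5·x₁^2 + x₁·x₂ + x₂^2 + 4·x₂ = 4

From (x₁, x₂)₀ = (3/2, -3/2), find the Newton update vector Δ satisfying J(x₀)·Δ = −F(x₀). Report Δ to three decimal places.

(-1.233, 0.361)

At (3/2, -3/2): F = (8.750, -21.250).
Jacobian J = [[-4·x₂ - 3, -4·x₁ + 6·x₂ + 1], [-10·x₁ + x₂, x₁ + 2·x₂ + 4]].
At the point, J = [[3.000, -14.000], [-16.500, 2.500]] (det J = -223.500).
Solving J·Δ = −F gives Δ = (-1.233, 0.361).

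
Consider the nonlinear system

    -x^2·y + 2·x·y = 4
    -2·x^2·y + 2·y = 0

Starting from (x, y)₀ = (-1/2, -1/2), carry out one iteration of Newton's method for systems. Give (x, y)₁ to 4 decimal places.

(-2.2143, -1.1429)

At (-1/2, -1/2): F = (-3.3750, -0.7500).
Jacobian J = [[-2·x·y + 2·y, -x^2 + 2·x], [-4·x·y, -2·x^2 + 2]].
At the point, J = [[-1.5000, -1.2500], [-1.0000, 1.5000]] (det J = -3.5000).
Solving J·Δ = −F gives Δ = (-1.7143, -0.6429).
Then the next iterate is (x, y)₁ = (-2.2143, -1.1429).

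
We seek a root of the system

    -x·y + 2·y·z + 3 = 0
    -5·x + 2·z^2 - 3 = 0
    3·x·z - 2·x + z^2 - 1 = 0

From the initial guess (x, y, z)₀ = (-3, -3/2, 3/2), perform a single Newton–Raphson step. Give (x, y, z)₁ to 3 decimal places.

(1.100, -1.192, 2.167)

At (-3, -3/2, 3/2): F = (-6.000, 16.500, -6.250).
Jacobian J = [[-y, -x + 2·z, 2·y], [-5, 0, 4·z], [3·z - 2, 0, 3·x + 2·z]].
At the point, J = [[1.500, 6.000, -3.000], [-5.000, 0.000, 6.000], [2.500, 0.000, -6.000]] (det J = -90.000).
Solving J·Δ = −F gives Δ = (4.100, 0.308, 0.667).
Then the next iterate is (x, y, z)₁ = (1.100, -1.192, 2.167).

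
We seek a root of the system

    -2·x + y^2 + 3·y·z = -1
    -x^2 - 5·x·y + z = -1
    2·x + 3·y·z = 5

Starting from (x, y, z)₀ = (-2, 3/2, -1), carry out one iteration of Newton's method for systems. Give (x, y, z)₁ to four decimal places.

At (-2, 3/2, -1): F = (2.7500, 11.0000, -13.5000).
Jacobian J = [[-2, 2·y + 3·z, 3·y], [-2·x - 5·y, -5·x, 1], [2, 3·z, 3·y]].
At the point, J = [[-2.0000, 0.0000, 4.5000], [-3.5000, 10.0000, 1.0000], [2.0000, -3.0000, 4.5000]] (det J = -138.7500).
Solving J·Δ = −F gives Δ = (4.2595, 0.2626, 1.2820).
Then the next iterate is (x, y, z)₁ = (2.2595, 1.7626, 0.2820).

(2.2595, 1.7626, 0.2820)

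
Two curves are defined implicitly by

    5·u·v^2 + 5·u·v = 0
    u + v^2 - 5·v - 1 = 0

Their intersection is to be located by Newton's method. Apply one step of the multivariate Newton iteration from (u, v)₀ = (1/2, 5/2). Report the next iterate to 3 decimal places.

(7.250, -18.646)

At (1/2, 5/2): F = (21.875, -6.750).
Jacobian J = [[5·v^2 + 5·v, 10·u·v + 5·u], [1, 2·v - 5]].
At the point, J = [[43.750, 15.000], [1.000, 0.000]] (det J = -15.000).
Solving J·Δ = −F gives Δ = (6.750, -21.146).
Then the next iterate is (u, v)₁ = (7.250, -18.646).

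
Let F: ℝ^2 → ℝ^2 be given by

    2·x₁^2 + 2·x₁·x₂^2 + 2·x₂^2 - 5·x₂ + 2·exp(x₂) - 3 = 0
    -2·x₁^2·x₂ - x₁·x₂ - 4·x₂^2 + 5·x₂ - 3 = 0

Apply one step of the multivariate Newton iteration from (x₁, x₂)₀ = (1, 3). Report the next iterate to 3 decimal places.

(-0.558, 2.562)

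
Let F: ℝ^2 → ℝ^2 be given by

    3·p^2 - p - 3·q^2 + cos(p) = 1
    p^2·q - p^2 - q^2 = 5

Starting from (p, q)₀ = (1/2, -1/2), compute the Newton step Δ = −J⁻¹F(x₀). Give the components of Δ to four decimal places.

(-2.5149, 1.4822)

At (1/2, -1/2): F = (-0.622417, -5.6250).
Jacobian J = [[6·p - sin(p) - 1, -6·q], [2·p·q - 2·p, p^2 - 2·q]].
At the point, J = [[1.520574, 3.0000], [-1.5000, 1.2500]] (det J = 6.400718).
Solving J·Δ = −F gives Δ = (-2.5149, 1.4822).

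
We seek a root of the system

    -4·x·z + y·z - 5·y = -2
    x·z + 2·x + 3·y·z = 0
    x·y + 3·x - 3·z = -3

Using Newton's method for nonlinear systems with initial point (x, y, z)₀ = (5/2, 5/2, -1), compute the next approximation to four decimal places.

At (5/2, 5/2, -1): F = (-3.0000, -5.0000, 19.7500).
Jacobian J = [[-4·z, z - 5, -4·x + y], [z + 2, 3·z, x + 3·y], [y + 3, x, -3]].
At the point, J = [[4.0000, -6.0000, -7.5000], [1.0000, -3.0000, 10.0000], [5.5000, 2.5000, -3.0000]] (det J = -554.5000).
Solving J·Δ = −F gives Δ = (-2.5205, -2.2694, 0.0712).
Then the next iterate is (x, y, z)₁ = (-0.0205, 0.2306, -0.9288).

(-0.0205, 0.2306, -0.9288)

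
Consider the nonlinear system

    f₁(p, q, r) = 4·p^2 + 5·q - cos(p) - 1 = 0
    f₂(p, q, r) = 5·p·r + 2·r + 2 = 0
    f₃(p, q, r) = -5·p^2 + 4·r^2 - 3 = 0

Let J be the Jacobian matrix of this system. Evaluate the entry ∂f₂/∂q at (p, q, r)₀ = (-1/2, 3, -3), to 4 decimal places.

0.0000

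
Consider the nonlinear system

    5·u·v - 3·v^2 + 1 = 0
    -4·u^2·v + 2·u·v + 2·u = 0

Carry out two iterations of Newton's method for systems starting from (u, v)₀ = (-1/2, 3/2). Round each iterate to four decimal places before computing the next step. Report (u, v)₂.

(-0.0730, 0.6122)

At (-1/2, 3/2): F = (-9.5000, -4.0000).
Jacobian J = [[5·v, 5·u - 6·v], [-8·u·v + 2·v + 2, -4·u^2 + 2·u]].
At the point, J = [[7.5000, -11.5000], [11.0000, -2.0000]] (det J = 111.5000).
Solving J·Δ = −F gives Δ = (0.2422, -0.6682).
Then the next iterate is (u, v)₁ = (-0.2578, 0.8318).
Round to (-0.2578, 0.8318) and repeat: F = (-2.147864, -1.165605), J = [[4.1590, -6.2798], [5.379104, -0.781443]].
Δ = (0.1848, -0.2196), so (u, v)₂ = (-0.0730, 0.6122).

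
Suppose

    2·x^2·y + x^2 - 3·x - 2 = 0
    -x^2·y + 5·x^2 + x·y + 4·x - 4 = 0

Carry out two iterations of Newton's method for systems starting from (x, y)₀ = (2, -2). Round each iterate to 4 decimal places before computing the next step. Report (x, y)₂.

(0.7209, 0.6870)

At (2, -2): F = (-20.0000, 28.0000).
Jacobian J = [[4·x·y + 2·x - 3, 2·x^2], [-2·x·y + 10·x + y + 4, -x^2 + x]].
At the point, J = [[-15.0000, 8.0000], [30.0000, -2.0000]] (det J = -210.0000).
Solving J·Δ = −F gives Δ = (-0.8762, 0.8571).
Then the next iterate is (x, y)₁ = (1.1238, -1.1429).
Round to (1.1238, -1.1429) and repeat: F = (-6.995271, 6.968840), J = [[-5.889964, 2.525853], [16.663882, -0.139126]].
Δ = (-0.4029, 1.8299), so (x, y)₂ = (0.7209, 0.6870).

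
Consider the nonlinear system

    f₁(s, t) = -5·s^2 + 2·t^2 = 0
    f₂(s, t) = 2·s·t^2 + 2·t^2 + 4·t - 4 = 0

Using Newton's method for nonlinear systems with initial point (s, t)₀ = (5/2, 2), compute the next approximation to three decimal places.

(1.343, 1.289)

At (5/2, 2): F = (-23.250, 32.000).
Jacobian J = [[-10·s, 4·t], [2·t^2, 4·s·t + 4·t + 4]].
At the point, J = [[-25.000, 8.000], [8.000, 32.000]] (det J = -864.000).
Solving J·Δ = −F gives Δ = (-1.157, -0.711).
Then the next iterate is (s, t)₁ = (1.343, 1.289).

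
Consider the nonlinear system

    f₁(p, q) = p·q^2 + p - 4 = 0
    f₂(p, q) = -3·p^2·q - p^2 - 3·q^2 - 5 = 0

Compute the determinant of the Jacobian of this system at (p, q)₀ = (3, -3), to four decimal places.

774.0000

J = [[q^2 + 1, 2·p·q], [-6·p·q - 2·p, -3·p^2 - 6·q]].
At the point, J = [[10.0000, -18.0000], [48.0000, -9.0000]].
det J = 774.0000.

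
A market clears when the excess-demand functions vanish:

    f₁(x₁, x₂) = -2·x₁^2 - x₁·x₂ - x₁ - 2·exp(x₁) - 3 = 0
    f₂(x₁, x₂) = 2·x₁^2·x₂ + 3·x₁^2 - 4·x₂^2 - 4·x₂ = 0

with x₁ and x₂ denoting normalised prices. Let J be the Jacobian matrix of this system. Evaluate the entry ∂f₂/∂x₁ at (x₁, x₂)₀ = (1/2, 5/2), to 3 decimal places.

8.000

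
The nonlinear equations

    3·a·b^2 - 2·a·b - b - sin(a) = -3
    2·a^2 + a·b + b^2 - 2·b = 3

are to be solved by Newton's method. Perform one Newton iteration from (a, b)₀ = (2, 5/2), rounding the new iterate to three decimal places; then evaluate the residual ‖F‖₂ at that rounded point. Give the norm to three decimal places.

At (2, 5/2): F = (27.09070, 11.250).
Jacobian J = [[3·b^2 - 2·b - cos(a), 6·a·b - 2·a - 1], [4·a + b, a + 2·b - 2]].
At the point, J = [[14.16615, 25.000], [10.500, 5.000]] (det J = -191.66927).
Solving J·Δ = −F gives Δ = (-0.761, -0.653).
Then the next iterate is (a, b)₁ = (1.239, 1.847).
Re-evaluating at (1.239, 1.847): F = (8.31088, 2.07608), so ‖F‖₂ = 8.566.

8.566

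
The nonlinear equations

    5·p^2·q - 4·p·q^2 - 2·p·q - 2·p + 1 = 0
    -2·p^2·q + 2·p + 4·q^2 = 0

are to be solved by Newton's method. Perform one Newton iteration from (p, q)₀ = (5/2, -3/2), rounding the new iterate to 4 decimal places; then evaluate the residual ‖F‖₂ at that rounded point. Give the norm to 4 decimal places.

43.2018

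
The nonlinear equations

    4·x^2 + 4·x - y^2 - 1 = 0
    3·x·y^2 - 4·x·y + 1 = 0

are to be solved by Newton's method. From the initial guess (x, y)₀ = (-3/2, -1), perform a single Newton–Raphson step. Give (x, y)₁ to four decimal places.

At (-3/2, -1): F = (1.0000, -9.5000).
Jacobian J = [[8·x + 4, -2·y], [3·y^2 - 4·y, 6·x·y - 4·x]].
At the point, J = [[-8.0000, 2.0000], [7.0000, 15.0000]] (det J = -134.0000).
Solving J·Δ = −F gives Δ = (0.2537, 0.5149).
Then the next iterate is (x, y)₁ = (-1.2463, -0.4851).

(-1.2463, -0.4851)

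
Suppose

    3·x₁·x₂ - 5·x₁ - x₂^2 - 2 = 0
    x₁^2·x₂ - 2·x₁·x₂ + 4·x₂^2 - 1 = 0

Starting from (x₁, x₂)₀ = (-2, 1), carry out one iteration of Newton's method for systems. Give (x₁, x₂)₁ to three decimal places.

(-0.700, 0.800)

At (-2, 1): F = (1.000, 11.000).
Jacobian J = [[3·x₂ - 5, 3·x₁ - 2·x₂], [2·x₁·x₂ - 2·x₂, x₁^2 - 2·x₁ + 8·x₂]].
At the point, J = [[-2.000, -8.000], [-6.000, 16.000]] (det J = -80.000).
Solving J·Δ = −F gives Δ = (1.300, -0.200).
Then the next iterate is (x₁, x₂)₁ = (-0.700, 0.800).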